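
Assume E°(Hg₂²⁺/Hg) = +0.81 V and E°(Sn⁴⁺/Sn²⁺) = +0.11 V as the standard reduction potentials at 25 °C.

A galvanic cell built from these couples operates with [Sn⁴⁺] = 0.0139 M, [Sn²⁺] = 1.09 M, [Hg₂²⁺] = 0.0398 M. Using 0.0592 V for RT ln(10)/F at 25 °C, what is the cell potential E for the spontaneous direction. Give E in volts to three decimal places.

+0.715 V

Hg₂²⁺/Hg is the cathode (higher E°), Sn⁴⁺/Sn²⁺ the anode: E°cell = +0.81 − (+0.11) = +0.70 V, n = 2.
Overall: Hg₂²⁺(aq) + Sn²⁺(aq) → 2 Hg(l) + Sn⁴⁺(aq)
Q = [Sn⁴⁺] / ([Hg₂²⁺]·[Sn²⁺]); log Q = -0.494.
E = E° − (0.0592/n) log Q = +0.70 − (0.0592/2)(-0.494) = +0.715 V.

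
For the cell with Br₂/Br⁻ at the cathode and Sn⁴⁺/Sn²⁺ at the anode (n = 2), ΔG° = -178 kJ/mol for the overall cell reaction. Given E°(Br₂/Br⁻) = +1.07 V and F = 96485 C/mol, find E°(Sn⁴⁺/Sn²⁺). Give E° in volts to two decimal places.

+0.15 V

E°cell = −ΔG°/(nF) = −(-178×10³)/((2)(96485)) = +0.922 V.
Since Br₂/Br⁻ is the cathode and Sn⁴⁺/Sn²⁺ the anode, E°cell = E°(Br₂/Br⁻) − E°(Sn⁴⁺/Sn²⁺).
So E°(Sn⁴⁺/Sn²⁺) = E°(Br₂/Br⁻) − E°cell = (+1.07) − (+0.922) = +0.15 V.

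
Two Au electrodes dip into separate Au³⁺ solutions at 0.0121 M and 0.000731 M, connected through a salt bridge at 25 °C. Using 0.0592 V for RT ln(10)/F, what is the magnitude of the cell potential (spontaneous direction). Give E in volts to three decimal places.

For a concentration cell E°cell = 0. The 0.0121 M side is the cathode (reduction is favoured where [Au³⁺] is higher).
With n = 3, E = −(0.0592/3) log([Au³⁺]ₐₙ/[Au³⁺]꜀ₐₜ) = −(0.0592/3) log(0.000731/0.0121) = −(0.0592/3)(-1.219) = +0.024 V.

+0.024 V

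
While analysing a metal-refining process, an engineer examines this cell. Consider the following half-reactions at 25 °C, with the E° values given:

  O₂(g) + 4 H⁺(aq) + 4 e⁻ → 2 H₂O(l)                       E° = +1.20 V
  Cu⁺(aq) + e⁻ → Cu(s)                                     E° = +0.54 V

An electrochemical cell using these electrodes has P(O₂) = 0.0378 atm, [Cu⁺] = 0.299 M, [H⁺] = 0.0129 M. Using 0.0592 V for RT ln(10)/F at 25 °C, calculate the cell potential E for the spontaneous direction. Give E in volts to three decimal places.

O₂/H₂O is the cathode (higher E°), Cu⁺/Cu the anode: E°cell = +1.20 − (+0.54) = +0.66 V, n = 4.
Overall: O₂(g) + 4 H⁺(aq) + 4 Cu(s) → 2 H₂O(l) + 4 Cu⁺(aq)
Q = [Cu⁺]^4 / (P(O₂)·[H⁺]^4); log Q = 6.883.
E = E° − (0.0592/n) log Q = +0.66 − (0.0592/4)(6.883) = +0.558 V.

+0.558 V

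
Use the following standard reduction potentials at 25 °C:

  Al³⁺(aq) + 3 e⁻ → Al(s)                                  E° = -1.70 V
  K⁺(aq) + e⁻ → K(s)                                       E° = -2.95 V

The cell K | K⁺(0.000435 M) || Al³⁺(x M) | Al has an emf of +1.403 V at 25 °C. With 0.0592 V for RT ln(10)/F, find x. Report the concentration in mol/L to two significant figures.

0.0047 M

Al³⁺/Al is the cathode, K⁺/K the anode: E°cell = +1.25 V, n = 3.
Overall reaction: Al³⁺(aq) + 3 K(s) → Al(s) + 3 K⁺(aq); Q = [K⁺]^3/[Al³⁺]^1.
From E = E° − (0.0592/n) log Q: log Q = (E° − E)·n/0.0592 = (+1.25 − (+1.403))·3/0.0592 = -7.7534.
So 1·log[Al³⁺] = 3·log(0.000435) − log Q = -10.0845 − (-7.7534) = -2.3311; [Al³⁺] = 10^(-2.3311) ≈ 0.0047 M.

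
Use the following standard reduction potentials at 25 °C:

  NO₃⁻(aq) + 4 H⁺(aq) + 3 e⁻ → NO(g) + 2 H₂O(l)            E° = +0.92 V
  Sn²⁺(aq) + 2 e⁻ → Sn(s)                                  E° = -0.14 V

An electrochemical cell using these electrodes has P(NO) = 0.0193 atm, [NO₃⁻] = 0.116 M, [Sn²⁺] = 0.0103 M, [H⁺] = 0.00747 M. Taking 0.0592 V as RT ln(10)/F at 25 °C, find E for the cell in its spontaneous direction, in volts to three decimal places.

NO₃⁻/NO is the cathode (higher E°), Sn²⁺/Sn the anode: E°cell = +0.92 − (-0.14) = +1.06 V, n = 6.
Overall: 2 NO₃⁻(aq) + 8 H⁺(aq) + 3 Sn(s) → 2 NO(g) + 4 H₂O(l) + 3 Sn²⁺(aq)
Q = P(NO)^2·[Sn²⁺]^3 / ([NO₃⁻]^2·[H⁺]^8); log Q = 9.494.
E = E° − (0.0592/n) log Q = +1.06 − (0.0592/6)(9.494) = +0.966 V.

+0.966 V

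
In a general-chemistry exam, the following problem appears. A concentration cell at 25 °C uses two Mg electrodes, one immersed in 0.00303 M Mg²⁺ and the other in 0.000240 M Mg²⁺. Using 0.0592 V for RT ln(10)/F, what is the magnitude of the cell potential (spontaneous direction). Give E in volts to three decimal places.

For a concentration cell E°cell = 0. The 0.00303 M side is the cathode (reduction is favoured where [Mg²⁺] is higher).
With n = 2, E = −(0.0592/2) log([Mg²⁺]ₐₙ/[Mg²⁺]꜀ₐₜ) = −(0.0592/2) log(0.00024/0.00303) = −(0.0592/2)(-1.101) = +0.033 V.

+0.033 V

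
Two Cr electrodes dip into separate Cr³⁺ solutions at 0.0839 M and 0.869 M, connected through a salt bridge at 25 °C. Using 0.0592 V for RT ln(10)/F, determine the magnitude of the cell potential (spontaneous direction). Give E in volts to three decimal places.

For a concentration cell E°cell = 0. The 0.869 M side is the cathode (reduction is favoured where [Cr³⁺] is higher).
With n = 3, E = −(0.0592/3) log([Cr³⁺]ₐₙ/[Cr³⁺]꜀ₐₜ) = −(0.0592/3) log(0.0839/0.869) = −(0.0592/3)(-1.015) = +0.020 V.

+0.020 V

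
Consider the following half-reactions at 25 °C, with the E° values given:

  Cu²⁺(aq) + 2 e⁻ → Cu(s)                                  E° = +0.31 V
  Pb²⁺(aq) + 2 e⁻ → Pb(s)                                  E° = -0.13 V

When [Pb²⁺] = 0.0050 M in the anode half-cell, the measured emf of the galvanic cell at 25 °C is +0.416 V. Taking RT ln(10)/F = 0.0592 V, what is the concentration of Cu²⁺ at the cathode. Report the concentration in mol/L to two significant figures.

Cu²⁺/Cu is the cathode, Pb²⁺/Pb the anode: E°cell = +0.44 V, n = 2.
Overall reaction: Cu²⁺(aq) + Pb(s) → Cu(s) + Pb²⁺(aq); Q = [Pb²⁺]^1/[Cu²⁺]^1.
From E = E° − (0.0592/n) log Q: log Q = (E° − E)·n/0.0592 = (+0.44 − (+0.416))·2/0.0592 = 0.8108.
So 1·log[Cu²⁺] = 1·log(0.005) − log Q = -2.3010 − (0.8108) = -3.1118; [Cu²⁺] = 10^(-3.1118) ≈ 0.00077 M.

0.00077 M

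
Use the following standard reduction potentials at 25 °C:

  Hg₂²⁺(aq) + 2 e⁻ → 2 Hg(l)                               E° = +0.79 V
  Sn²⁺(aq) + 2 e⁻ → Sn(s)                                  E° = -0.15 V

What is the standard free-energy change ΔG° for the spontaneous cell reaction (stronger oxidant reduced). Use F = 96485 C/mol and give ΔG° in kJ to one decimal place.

Hg₂²⁺/Hg (E° = +0.79 V) is the cathode; Sn²⁺/Sn (E° = -0.15 V) is the anode, so E°cell = +0.94 V.
Balancing electrons gives n = 2 (lcm of 2 and 2).
ΔG° = −nFE° = −(2)(96485)(+0.94) = -181,392 J = -181.4 kJ.

-181.4 kJ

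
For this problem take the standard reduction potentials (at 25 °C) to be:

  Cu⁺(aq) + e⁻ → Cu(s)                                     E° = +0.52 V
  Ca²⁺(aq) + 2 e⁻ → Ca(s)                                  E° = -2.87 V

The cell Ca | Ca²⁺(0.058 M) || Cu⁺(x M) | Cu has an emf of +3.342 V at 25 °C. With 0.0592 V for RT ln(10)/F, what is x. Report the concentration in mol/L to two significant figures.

0.037 M

Cu⁺/Cu is the cathode, Ca²⁺/Ca the anode: E°cell = +3.39 V, n = 2.
Overall reaction: 2 Cu⁺(aq) + Ca(s) → 2 Cu(s) + Ca²⁺(aq); Q = [Ca²⁺]^1/[Cu⁺]^2.
From E = E° − (0.0592/n) log Q: log Q = (E° − E)·n/0.0592 = (+3.39 − (+3.342))·2/0.0592 = 1.6216.
So 2·log[Cu⁺] = 1·log(0.058) − log Q = -1.2366 − (1.6216) = -2.8582; log[Cu⁺] = -2.8582 / 2 = -1.4291; [Cu⁺] = 10^(-1.4291) ≈ 0.037 M.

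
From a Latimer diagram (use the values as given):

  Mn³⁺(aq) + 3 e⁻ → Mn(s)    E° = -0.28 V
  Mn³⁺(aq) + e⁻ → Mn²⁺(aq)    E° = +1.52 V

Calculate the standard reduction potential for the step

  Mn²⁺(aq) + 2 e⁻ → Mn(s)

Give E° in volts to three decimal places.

Sequential free energies add, so n₃E°₃ = n₁E°₁ + n₂E°₂.
With n₃ = 3, and the known step contributing 1×(+1.52) V, the unknown satisfies 2·E° = 3×(-0.28) − 1×(+1.52) = -2.360.
E° = -2.360 / 2 = -1.180 V.

-1.180 V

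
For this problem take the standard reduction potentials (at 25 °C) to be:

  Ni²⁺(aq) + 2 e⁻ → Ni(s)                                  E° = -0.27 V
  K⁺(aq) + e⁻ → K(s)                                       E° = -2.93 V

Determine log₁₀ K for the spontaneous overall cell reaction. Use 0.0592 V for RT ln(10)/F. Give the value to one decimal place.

Cathode: Ni²⁺/Ni; anode: K⁺/K. E°cell = +2.66 V, n = 2.
log K = nE°cell / 0.0592 = (2)(+2.66) / 0.0592 = 89.9.

89.9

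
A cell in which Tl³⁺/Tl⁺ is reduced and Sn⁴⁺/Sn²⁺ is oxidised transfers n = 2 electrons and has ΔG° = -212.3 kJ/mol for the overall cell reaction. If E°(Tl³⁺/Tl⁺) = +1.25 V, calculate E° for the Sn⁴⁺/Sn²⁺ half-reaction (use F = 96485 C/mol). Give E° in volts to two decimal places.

+0.15 V

E°cell = −ΔG°/(nF) = −(-212.3×10³)/((2)(96485)) = +1.100 V.
Since Tl³⁺/Tl⁺ is the cathode and Sn⁴⁺/Sn²⁺ the anode, E°cell = E°(Tl³⁺/Tl⁺) − E°(Sn⁴⁺/Sn²⁺).
So E°(Sn⁴⁺/Sn²⁺) = E°(Tl³⁺/Tl⁺) − E°cell = (+1.25) − (+1.100) = +0.15 V.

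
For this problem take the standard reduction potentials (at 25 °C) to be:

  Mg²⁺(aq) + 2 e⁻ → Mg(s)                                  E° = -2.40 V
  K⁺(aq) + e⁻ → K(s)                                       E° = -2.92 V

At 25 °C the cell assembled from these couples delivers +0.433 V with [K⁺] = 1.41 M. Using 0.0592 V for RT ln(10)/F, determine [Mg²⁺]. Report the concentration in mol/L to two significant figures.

Mg²⁺/Mg is the cathode, K⁺/K the anode: E°cell = +0.52 V, n = 2.
Overall reaction: Mg²⁺(aq) + 2 K(s) → Mg(s) + 2 K⁺(aq); Q = [K⁺]^2/[Mg²⁺]^1.
From E = E° − (0.0592/n) log Q: log Q = (E° − E)·n/0.0592 = (+0.52 − (+0.433))·2/0.0592 = 2.9392.
So 1·log[Mg²⁺] = 2·log(1.41) − log Q = 0.2984 − (2.9392) = -2.6408; [Mg²⁺] = 10^(-2.6408) ≈ 0.0023 M.

0.0023 M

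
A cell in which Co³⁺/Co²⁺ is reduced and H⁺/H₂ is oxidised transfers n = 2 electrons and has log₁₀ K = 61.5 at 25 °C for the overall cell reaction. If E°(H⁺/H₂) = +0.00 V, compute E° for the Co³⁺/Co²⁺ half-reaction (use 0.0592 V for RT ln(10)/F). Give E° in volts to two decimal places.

+1.82 V

E°cell = (0.0592/n)·log K = (0.0592/2)(61.5) = +1.820 V.
Since Co³⁺/Co²⁺ is the cathode and H⁺/H₂ the anode, E°cell = E°(Co³⁺/Co²⁺) − E°(H⁺/H₂).
So E°(Co³⁺/Co²⁺) = E°cell + E°(H⁺/H₂) = +1.820 + (+0.00) = +1.82 V.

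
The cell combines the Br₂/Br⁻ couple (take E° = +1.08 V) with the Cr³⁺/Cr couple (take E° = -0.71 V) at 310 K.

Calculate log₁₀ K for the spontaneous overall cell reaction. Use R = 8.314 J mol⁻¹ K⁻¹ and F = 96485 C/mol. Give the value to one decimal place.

Cathode: Br₂/Br⁻; anode: Cr³⁺/Cr. E°cell = (+1.08) − (-0.71) = +1.79 V, with n = 6.
ΔG° = −nFE° = −RT ln K, so ln K = nFE°/(RT) = (6)(96485)(+1.79) / ((8.314)(310)) = 402.061.
log₁₀ K = 402.061 / ln 10 = 174.6.

174.6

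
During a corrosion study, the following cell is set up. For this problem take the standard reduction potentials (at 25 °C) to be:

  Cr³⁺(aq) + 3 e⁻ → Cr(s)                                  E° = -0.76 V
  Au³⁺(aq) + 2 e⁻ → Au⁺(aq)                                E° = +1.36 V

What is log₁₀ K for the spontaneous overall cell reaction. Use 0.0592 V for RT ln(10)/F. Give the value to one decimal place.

Cathode: Au³⁺/Au⁺; anode: Cr³⁺/Cr. E°cell = +2.12 V, n = 6.
log K = nE°cell / 0.0592 = (6)(+2.12) / 0.0592 = 214.9.

214.9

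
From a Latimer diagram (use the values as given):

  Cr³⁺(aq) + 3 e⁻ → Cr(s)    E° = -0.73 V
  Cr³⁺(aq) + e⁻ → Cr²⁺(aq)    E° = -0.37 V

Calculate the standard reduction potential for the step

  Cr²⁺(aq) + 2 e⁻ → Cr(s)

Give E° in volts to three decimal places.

Sequential free energies add, so n₃E°₃ = n₁E°₁ + n₂E°₂.
With n₃ = 3, and the known step contributing 1×(-0.37) V, the unknown satisfies 2·E° = 3×(-0.73) − 1×(-0.37) = -1.820.
E° = -1.820 / 2 = -0.910 V.

-0.910 V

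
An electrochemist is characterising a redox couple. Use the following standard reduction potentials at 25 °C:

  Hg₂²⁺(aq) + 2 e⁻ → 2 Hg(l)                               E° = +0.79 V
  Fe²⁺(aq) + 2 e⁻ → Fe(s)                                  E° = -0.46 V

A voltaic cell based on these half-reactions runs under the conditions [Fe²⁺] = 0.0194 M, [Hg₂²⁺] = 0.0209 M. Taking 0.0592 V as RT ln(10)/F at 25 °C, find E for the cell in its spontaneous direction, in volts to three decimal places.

+1.251 V

Hg₂²⁺/Hg is the cathode (higher E°), Fe²⁺/Fe the anode: E°cell = +0.79 − (-0.46) = +1.25 V, n = 2.
Overall: Hg₂²⁺(aq) + Fe(s) → 2 Hg(l) + Fe²⁺(aq)
Q = [Fe²⁺] / ([Hg₂²⁺]); log Q = -0.032.
E = E° − (0.0592/n) log Q = +1.25 − (0.0592/2)(-0.032) = +1.251 V.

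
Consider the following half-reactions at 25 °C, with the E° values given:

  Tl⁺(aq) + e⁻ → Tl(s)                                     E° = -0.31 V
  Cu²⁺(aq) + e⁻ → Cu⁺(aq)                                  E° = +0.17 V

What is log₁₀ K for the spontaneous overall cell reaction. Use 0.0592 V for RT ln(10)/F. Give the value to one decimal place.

Cathode: Cu²⁺/Cu⁺; anode: Tl⁺/Tl. E°cell = +0.48 V, n = 1.
log K = nE°cell / 0.0592 = (1)(+0.48) / 0.0592 = 8.1.

8.1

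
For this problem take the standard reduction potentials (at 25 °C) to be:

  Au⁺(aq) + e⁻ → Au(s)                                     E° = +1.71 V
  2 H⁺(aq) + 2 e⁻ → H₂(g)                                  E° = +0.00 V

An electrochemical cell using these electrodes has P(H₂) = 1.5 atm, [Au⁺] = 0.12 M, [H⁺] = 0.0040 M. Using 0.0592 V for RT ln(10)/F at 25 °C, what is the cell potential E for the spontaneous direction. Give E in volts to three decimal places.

+1.803 V

Au⁺/Au is the cathode (higher E°), H⁺/H₂ the anode: E°cell = +1.71 − (+0.00) = +1.71 V, n = 2.
Overall: 2 Au⁺(aq) + H₂(g) → 2 Au(s) + 2 H⁺(aq)
Q = [H⁺]^2 / ([Au⁺]^2·P(H₂)); log Q = -3.130.
E = E° − (0.0592/n) log Q = +1.71 − (0.0592/2)(-3.130) = +1.803 V.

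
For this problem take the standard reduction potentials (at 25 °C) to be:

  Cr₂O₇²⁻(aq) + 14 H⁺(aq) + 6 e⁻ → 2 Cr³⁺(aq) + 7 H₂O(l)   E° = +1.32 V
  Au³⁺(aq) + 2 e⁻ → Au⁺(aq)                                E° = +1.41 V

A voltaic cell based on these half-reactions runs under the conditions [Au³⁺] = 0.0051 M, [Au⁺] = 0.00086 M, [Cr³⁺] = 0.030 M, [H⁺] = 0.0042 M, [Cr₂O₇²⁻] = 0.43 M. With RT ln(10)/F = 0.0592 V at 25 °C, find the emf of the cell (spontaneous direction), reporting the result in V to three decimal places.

+0.415 V

Au³⁺/Au⁺ is the cathode (higher E°), Cr₂O₇²⁻/Cr³⁺ the anode: E°cell = +1.41 − (+1.32) = +0.09 V, n = 6.
Overall: 3 Au³⁺(aq) + 2 Cr³⁺(aq) + 7 H₂O(l) → 3 Au⁺(aq) + Cr₂O₇²⁻(aq) + 14 H⁺(aq)
Q = [Au⁺]^3·[Cr₂O₇²⁻]·[H⁺]^14 / ([Au³⁺]^3·[Cr³⁺]^2); log Q = -32.914.
E = E° − (0.0592/n) log Q = +0.09 − (0.0592/6)(-32.914) = +0.415 V.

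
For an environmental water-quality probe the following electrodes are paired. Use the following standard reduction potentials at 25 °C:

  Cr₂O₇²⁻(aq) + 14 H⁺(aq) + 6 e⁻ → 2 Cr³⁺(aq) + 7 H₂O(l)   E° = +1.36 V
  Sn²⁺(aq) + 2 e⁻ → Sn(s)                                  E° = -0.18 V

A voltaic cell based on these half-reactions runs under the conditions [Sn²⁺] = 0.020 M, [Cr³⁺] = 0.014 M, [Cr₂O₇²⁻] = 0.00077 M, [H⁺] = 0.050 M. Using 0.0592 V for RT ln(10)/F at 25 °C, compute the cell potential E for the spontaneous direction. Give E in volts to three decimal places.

+1.416 V

Cr₂O₇²⁻/Cr³⁺ is the cathode (higher E°), Sn²⁺/Sn the anode: E°cell = +1.36 − (-0.18) = +1.54 V, n = 6.
Overall: Cr₂O₇²⁻(aq) + 14 H⁺(aq) + 3 Sn(s) → 2 Cr³⁺(aq) + 7 H₂O(l) + 3 Sn²⁺(aq)
Q = [Cr³⁺]^2·[Sn²⁺]^3 / ([Cr₂O₇²⁻]·[H⁺]^14); log Q = 12.523.
E = E° − (0.0592/n) log Q = +1.54 − (0.0592/6)(12.523) = +1.416 V.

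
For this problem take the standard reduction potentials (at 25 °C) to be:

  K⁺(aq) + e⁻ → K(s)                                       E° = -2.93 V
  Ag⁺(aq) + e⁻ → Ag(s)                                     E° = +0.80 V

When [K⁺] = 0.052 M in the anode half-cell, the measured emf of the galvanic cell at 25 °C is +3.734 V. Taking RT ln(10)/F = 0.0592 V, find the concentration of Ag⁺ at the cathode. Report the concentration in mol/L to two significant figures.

0.061 M

Ag⁺/Ag is the cathode, K⁺/K the anode: E°cell = +3.73 V, n = 1.
Overall reaction: Ag⁺(aq) + K(s) → Ag(s) + K⁺(aq); Q = [K⁺]^1/[Ag⁺]^1.
From E = E° − (0.0592/n) log Q: log Q = (E° − E)·n/0.0592 = (+3.73 − (+3.734))·1/0.0592 = -0.0676.
So 1·log[Ag⁺] = 1·log(0.052) − log Q = -1.2840 − (-0.0676) = -1.2164; [Ag⁺] = 10^(-1.2164) ≈ 0.061 M.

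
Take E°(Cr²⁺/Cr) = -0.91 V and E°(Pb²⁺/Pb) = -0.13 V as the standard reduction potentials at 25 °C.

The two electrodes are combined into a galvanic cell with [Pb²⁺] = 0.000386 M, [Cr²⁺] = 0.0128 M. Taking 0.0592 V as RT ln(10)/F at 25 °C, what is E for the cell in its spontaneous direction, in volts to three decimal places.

+0.735 V

Pb²⁺/Pb is the cathode (higher E°), Cr²⁺/Cr the anode: E°cell = -0.13 − (-0.91) = +0.78 V, n = 2.
Overall: Pb²⁺(aq) + Cr(s) → Pb(s) + Cr²⁺(aq)
Q = [Cr²⁺] / ([Pb²⁺]); log Q = 1.521.
E = E° − (0.0592/n) log Q = +0.78 − (0.0592/2)(1.521) = +0.735 V.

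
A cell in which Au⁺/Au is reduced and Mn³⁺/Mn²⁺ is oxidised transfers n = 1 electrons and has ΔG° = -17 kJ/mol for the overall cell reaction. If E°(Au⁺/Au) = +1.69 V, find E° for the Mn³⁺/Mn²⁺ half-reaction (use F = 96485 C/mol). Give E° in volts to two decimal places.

+1.51 V

E°cell = −ΔG°/(nF) = −(-17×10³)/((1)(96485)) = +0.176 V.
Since Au⁺/Au is the cathode and Mn³⁺/Mn²⁺ the anode, E°cell = E°(Au⁺/Au) − E°(Mn³⁺/Mn²⁺).
So E°(Mn³⁺/Mn²⁺) = E°(Au⁺/Au) − E°cell = (+1.69) − (+0.176) = +1.51 V.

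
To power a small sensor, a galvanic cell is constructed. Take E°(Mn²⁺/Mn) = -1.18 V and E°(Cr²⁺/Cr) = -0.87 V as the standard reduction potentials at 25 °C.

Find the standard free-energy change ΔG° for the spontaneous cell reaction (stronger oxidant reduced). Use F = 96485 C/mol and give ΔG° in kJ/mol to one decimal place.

-59.8 kJ/mol

Cr²⁺/Cr (E° = -0.87 V) is the cathode; Mn²⁺/Mn (E° = -1.18 V) is the anode, so E°cell = +0.31 V.
Balancing electrons gives n = 2 (lcm of 2 and 2).
ΔG° = −nFE° = −(2)(96485)(+0.31) = -59,821 J = -59.8 kJ/mol.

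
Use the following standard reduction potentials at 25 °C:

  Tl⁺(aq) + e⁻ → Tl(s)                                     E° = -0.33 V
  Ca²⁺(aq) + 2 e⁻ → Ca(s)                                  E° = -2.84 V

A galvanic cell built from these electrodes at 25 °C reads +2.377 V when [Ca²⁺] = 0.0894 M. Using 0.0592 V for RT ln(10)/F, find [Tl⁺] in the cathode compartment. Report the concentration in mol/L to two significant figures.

0.0017 M

Tl⁺/Tl is the cathode, Ca²⁺/Ca the anode: E°cell = +2.51 V, n = 2.
Overall reaction: 2 Tl⁺(aq) + Ca(s) → 2 Tl(s) + Ca²⁺(aq); Q = [Ca²⁺]^1/[Tl⁺]^2.
From E = E° − (0.0592/n) log Q: log Q = (E° − E)·n/0.0592 = (+2.51 − (+2.377))·2/0.0592 = 4.4932.
So 2·log[Tl⁺] = 1·log(0.0894) − log Q = -1.0487 − (4.4932) = -5.5419; log[Tl⁺] = -5.5419 / 2 = -2.7710; [Tl⁺] = 10^(-2.7710) ≈ 0.0017 M.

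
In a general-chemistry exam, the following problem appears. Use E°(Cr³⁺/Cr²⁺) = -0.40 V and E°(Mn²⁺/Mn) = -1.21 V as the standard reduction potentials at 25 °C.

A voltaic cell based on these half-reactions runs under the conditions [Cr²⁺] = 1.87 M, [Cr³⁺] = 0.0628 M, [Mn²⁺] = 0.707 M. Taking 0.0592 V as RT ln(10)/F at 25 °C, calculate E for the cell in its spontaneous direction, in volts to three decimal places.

+0.727 V

Cr³⁺/Cr²⁺ is the cathode (higher E°), Mn²⁺/Mn the anode: E°cell = -0.40 − (-1.21) = +0.81 V, n = 2.
Overall: 2 Cr³⁺(aq) + Mn(s) → 2 Cr²⁺(aq) + Mn²⁺(aq)
Q = [Cr²⁺]^2·[Mn²⁺] / ([Cr³⁺]^2); log Q = 2.797.
E = E° − (0.0592/n) log Q = +0.81 − (0.0592/2)(2.797) = +0.727 V.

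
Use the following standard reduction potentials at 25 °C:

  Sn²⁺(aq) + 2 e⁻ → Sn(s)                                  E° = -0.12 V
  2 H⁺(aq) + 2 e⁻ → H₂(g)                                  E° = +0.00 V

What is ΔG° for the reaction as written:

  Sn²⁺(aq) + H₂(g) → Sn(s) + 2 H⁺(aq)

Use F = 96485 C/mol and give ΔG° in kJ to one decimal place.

As written, Sn²⁺/Sn is reduced (cathode) and H⁺/H₂ is oxidised (anode), so E°cell = (-0.12) − (+0.00) = -0.12 V.
Balancing electrons gives n = 2.
ΔG° = −nFE° = −(2)(96485)(-0.12) = 23,156 J = +23.2 kJ.

+23.2 kJ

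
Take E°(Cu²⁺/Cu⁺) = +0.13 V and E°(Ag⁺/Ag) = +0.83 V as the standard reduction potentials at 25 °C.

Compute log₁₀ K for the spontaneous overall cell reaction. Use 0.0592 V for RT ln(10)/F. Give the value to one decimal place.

Cathode: Ag⁺/Ag; anode: Cu²⁺/Cu⁺. E°cell = +0.70 V, n = 1.
log K = nE°cell / 0.0592 = (1)(+0.70) / 0.0592 = 11.8.

11.8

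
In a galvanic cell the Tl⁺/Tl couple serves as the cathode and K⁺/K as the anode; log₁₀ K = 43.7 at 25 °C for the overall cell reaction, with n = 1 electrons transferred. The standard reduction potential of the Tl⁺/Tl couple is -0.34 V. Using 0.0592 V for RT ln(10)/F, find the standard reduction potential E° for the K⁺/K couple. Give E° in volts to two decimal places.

-2.93 V

E°cell = (0.0592/n)·log K = (0.0592/1)(43.7) = +2.587 V.
Since Tl⁺/Tl is the cathode and K⁺/K the anode, E°cell = E°(Tl⁺/Tl) − E°(K⁺/K).
So E°(K⁺/K) = E°(Tl⁺/Tl) − E°cell = (-0.34) − (+2.587) = -2.93 V.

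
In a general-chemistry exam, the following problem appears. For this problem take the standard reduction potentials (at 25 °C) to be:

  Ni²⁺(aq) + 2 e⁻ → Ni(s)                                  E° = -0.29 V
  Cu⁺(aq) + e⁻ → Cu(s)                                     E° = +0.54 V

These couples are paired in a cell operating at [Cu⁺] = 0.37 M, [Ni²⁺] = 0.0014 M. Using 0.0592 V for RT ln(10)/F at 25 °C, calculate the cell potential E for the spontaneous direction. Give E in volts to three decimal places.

Cu⁺/Cu is the cathode (higher E°), Ni²⁺/Ni the anode: E°cell = +0.54 − (-0.29) = +0.83 V, n = 2.
Overall: 2 Cu⁺(aq) + Ni(s) → 2 Cu(s) + Ni²⁺(aq)
Q = [Ni²⁺] / ([Cu⁺]^2); log Q = -1.990.
E = E° − (0.0592/n) log Q = +0.83 − (0.0592/2)(-1.990) = +0.889 V.

+0.889 V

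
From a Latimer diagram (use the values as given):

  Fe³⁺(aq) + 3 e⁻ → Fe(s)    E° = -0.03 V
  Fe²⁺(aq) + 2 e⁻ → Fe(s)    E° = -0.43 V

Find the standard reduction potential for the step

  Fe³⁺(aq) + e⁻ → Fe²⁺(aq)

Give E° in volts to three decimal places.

Sequential free energies add, so n₃E°₃ = n₁E°₁ + n₂E°₂.
With n₃ = 3, and the known step contributing 2×(-0.43) V, the unknown satisfies 1·E° = 3×(-0.03) − 2×(-0.43) = +0.770.
E° = +0.770 / 1 = +0.770 V.

+0.770 V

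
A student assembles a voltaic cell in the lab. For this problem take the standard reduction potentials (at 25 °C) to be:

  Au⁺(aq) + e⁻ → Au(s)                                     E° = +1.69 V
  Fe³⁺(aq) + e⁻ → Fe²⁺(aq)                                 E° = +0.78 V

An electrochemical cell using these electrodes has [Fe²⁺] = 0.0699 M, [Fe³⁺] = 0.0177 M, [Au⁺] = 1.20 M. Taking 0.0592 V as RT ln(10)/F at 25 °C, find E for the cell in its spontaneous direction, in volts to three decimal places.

+0.950 V

Au⁺/Au is the cathode (higher E°), Fe³⁺/Fe²⁺ the anode: E°cell = +1.69 − (+0.78) = +0.91 V, n = 1.
Overall: Au⁺(aq) + Fe²⁺(aq) → Au(s) + Fe³⁺(aq)
Q = [Fe³⁺] / ([Au⁺]·[Fe²⁺]); log Q = -0.676.
E = E° − (0.0592/n) log Q = +0.91 − (0.0592/1)(-0.676) = +0.950 V.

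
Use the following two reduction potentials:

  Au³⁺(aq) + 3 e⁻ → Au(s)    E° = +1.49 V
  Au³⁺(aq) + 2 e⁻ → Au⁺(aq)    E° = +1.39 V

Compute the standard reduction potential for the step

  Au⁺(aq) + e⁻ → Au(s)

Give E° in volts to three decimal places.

Sequential free energies add, so n₃E°₃ = n₁E°₁ + n₂E°₂.
With n₃ = 3, and the known step contributing 2×(+1.39) V, the unknown satisfies 1·E° = 3×(+1.49) − 2×(+1.39) = +1.690.
E° = +1.690 / 1 = +1.690 V.

+1.690 V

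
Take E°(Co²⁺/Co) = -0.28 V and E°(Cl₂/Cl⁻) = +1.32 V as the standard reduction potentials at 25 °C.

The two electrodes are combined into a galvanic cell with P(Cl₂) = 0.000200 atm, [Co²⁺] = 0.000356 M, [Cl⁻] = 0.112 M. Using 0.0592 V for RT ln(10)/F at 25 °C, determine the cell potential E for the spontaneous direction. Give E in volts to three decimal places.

+1.649 V

Cl₂/Cl⁻ is the cathode (higher E°), Co²⁺/Co the anode: E°cell = +1.32 − (-0.28) = +1.60 V, n = 2.
Overall: Cl₂(g) + Co(s) → 2 Cl⁻(aq) + Co²⁺(aq)
Q = [Cl⁻]^2·[Co²⁺] / (P(Cl₂)); log Q = -1.651.
E = E° − (0.0592/n) log Q = +1.60 − (0.0592/2)(-1.651) = +1.649 V.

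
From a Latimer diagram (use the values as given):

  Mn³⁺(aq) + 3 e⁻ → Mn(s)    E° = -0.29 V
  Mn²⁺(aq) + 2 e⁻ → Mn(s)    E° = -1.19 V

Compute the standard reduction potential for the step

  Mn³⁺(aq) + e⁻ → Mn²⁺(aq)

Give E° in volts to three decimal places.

+1.510 V

Sequential free energies add, so n₃E°₃ = n₁E°₁ + n₂E°₂.
With n₃ = 3, and the known step contributing 2×(-1.19) V, the unknown satisfies 1·E° = 3×(-0.29) − 2×(-1.19) = +1.510.
E° = +1.510 / 1 = +1.510 V.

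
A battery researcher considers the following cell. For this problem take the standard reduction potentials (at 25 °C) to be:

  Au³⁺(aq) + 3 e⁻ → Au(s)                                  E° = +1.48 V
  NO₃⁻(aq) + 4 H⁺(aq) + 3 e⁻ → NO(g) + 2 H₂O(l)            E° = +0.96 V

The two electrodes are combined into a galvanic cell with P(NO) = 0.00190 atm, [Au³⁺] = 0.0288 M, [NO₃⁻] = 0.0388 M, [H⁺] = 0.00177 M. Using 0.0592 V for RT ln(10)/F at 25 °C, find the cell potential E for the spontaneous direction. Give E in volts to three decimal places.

+0.681 V

Au³⁺/Au is the cathode (higher E°), NO₃⁻/NO the anode: E°cell = +1.48 − (+0.96) = +0.52 V, n = 3.
Overall: Au³⁺(aq) + NO(g) + 2 H₂O(l) → Au(s) + NO₃⁻(aq) + 4 H⁺(aq)
Q = [NO₃⁻]·[H⁺]^4 / ([Au³⁺]·P(NO)); log Q = -8.157.
E = E° − (0.0592/n) log Q = +0.52 − (0.0592/3)(-8.157) = +0.681 V.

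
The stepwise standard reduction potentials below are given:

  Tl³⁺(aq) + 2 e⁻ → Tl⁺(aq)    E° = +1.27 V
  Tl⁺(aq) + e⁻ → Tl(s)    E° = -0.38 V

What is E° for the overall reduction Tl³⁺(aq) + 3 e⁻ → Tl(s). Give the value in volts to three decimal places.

Standard free energies of sequential steps add: ΔG°₃ = ΔG°₁ + ΔG°₂, so n₃E°₃ = n₁E°₁ + n₂E°₂.
E°₃ = (2×+1.27 + 1×-0.38) / 3 = (+2.160) / 3 = +0.720 V.

+0.720 V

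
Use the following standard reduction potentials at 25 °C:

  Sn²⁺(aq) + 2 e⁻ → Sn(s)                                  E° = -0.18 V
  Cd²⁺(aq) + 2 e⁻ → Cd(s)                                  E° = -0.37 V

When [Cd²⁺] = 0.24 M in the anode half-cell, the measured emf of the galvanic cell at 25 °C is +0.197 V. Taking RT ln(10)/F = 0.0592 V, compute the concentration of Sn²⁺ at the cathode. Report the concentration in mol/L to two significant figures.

0.41 M

Sn²⁺/Sn is the cathode, Cd²⁺/Cd the anode: E°cell = +0.19 V, n = 2.
Overall reaction: Sn²⁺(aq) + Cd(s) → Sn(s) + Cd²⁺(aq); Q = [Cd²⁺]^1/[Sn²⁺]^1.
From E = E° − (0.0592/n) log Q: log Q = (E° − E)·n/0.0592 = (+0.19 − (+0.197))·2/0.0592 = -0.2365.
So 1·log[Sn²⁺] = 1·log(0.24) − log Q = -0.6198 − (-0.2365) = -0.3833; [Sn²⁺] = 10^(-0.3833) ≈ 0.41 M.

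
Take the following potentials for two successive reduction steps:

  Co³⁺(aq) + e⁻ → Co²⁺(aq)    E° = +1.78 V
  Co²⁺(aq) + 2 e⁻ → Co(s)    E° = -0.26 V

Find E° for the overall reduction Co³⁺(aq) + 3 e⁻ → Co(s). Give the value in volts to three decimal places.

+0.420 V

Adding the free-energy changes (−nFE°) of the two steps gives −n₃FE°₃ = −n₁FE°₁ − n₂FE°₂.
E°₃ = (1×+1.78 + 2×-0.26) / 3 = (+1.260) / 3 = +0.420 V.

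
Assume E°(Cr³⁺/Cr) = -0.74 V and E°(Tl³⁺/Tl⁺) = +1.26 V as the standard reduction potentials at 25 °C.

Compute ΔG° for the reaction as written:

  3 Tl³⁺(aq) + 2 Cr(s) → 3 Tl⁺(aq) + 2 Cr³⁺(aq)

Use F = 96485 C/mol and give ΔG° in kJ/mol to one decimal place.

As written, Tl³⁺/Tl⁺ is reduced (cathode) and Cr³⁺/Cr is oxidised (anode), so E°cell = (+1.26) − (-0.74) = +2.00 V.
Balancing electrons gives n = 6.
ΔG° = −nFE° = −(6)(96485)(+2.00) = -1,157,820 J = -1157.8 kJ/mol.

-1157.8 kJ/mol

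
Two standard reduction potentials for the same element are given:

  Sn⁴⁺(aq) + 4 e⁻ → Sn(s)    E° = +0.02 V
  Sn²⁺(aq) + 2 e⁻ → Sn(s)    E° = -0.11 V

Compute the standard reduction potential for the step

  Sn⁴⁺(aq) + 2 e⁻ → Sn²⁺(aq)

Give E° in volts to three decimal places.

Sequential free energies add, so n₃E°₃ = n₁E°₁ + n₂E°₂.
With n₃ = 4, and the known step contributing 2×(-0.11) V, the unknown satisfies 2·E° = 4×(+0.02) − 2×(-0.11) = +0.300.
E° = +0.300 / 2 = +0.150 V.

+0.150 V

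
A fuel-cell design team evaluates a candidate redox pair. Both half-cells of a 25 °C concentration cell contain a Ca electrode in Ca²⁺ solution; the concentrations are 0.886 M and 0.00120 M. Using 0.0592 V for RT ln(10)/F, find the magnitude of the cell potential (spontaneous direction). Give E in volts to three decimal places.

+0.085 V

For a concentration cell E°cell = 0. The 0.886 M side is the cathode (reduction is favoured where [Ca²⁺] is higher).
With n = 2, E = −(0.0592/2) log([Ca²⁺]ₐₙ/[Ca²⁺]꜀ₐₜ) = −(0.0592/2) log(0.0012/0.886) = −(0.0592/2)(-2.868) = +0.085 V.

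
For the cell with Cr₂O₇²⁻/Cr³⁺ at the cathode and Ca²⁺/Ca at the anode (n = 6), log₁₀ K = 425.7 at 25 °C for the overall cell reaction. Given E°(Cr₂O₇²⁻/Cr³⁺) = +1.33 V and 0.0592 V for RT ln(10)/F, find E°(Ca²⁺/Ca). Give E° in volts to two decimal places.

-2.87 V

E°cell = (0.0592/n)·log K = (0.0592/6)(425.7) = +4.200 V.
Since Cr₂O₇²⁻/Cr³⁺ is the cathode and Ca²⁺/Ca the anode, E°cell = E°(Cr₂O₇²⁻/Cr³⁺) − E°(Ca²⁺/Ca).
So E°(Ca²⁺/Ca) = E°(Cr₂O₇²⁻/Cr³⁺) − E°cell = (+1.33) − (+4.200) = -2.87 V.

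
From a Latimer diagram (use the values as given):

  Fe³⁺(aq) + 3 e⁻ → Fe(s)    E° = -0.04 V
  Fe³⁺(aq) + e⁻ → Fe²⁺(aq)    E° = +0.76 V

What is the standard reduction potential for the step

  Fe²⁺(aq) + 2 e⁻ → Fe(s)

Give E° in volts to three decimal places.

-0.440 V

Sequential free energies add, so n₃E°₃ = n₁E°₁ + n₂E°₂.
With n₃ = 3, and the known step contributing 1×(+0.76) V, the unknown satisfies 2·E° = 3×(-0.04) − 1×(+0.76) = -0.880.
E° = -0.880 / 2 = -0.440 V.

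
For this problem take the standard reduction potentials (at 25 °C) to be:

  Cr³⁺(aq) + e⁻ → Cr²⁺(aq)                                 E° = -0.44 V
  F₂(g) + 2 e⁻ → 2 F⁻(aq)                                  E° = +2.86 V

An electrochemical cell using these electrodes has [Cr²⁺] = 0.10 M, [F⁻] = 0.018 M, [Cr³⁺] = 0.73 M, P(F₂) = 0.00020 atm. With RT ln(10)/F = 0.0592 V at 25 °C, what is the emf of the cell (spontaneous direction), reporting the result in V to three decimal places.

+3.243 V

F₂/F⁻ is the cathode (higher E°), Cr³⁺/Cr²⁺ the anode: E°cell = +2.86 − (-0.44) = +3.30 V, n = 2.
Overall: F₂(g) + 2 Cr²⁺(aq) → 2 F⁻(aq) + 2 Cr³⁺(aq)
Q = [F⁻]^2·[Cr³⁺]^2 / (P(F₂)·[Cr²⁺]^2); log Q = 1.936.
E = E° − (0.0592/n) log Q = +3.30 − (0.0592/2)(1.936) = +3.243 V.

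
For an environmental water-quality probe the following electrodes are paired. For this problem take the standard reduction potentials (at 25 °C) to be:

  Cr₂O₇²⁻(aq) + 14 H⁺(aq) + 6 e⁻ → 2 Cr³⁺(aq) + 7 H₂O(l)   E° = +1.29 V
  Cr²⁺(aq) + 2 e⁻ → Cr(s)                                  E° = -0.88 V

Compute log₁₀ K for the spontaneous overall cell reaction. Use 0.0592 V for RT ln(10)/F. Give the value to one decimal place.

Cathode: Cr₂O₇²⁻/Cr³⁺; anode: Cr²⁺/Cr. E°cell = +2.17 V, n = 6.
log K = nE°cell / 0.0592 = (6)(+2.17) / 0.0592 = 219.9.

219.9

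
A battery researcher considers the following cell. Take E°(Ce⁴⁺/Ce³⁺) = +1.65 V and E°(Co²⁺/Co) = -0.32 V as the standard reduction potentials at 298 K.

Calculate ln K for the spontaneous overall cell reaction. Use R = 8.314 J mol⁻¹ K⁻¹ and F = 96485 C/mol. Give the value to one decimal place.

153.4

Cathode: Ce⁴⁺/Ce³⁺; anode: Co²⁺/Co. E°cell = (+1.65) − (-0.32) = +1.97 V, with n = 2.
ΔG° = −nFE° = −RT ln K, so ln K = nFE°/(RT) = (2)(96485)(+1.97) / ((8.314)(298)) = 153.437.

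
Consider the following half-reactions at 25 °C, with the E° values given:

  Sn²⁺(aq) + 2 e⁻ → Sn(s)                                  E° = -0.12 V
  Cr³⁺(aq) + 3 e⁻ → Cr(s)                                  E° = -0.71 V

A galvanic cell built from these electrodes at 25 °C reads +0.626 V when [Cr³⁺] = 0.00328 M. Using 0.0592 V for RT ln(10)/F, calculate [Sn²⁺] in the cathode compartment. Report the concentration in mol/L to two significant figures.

Sn²⁺/Sn is the cathode, Cr³⁺/Cr the anode: E°cell = +0.59 V, n = 6.
Overall reaction: 3 Sn²⁺(aq) + 2 Cr(s) → 3 Sn(s) + 2 Cr³⁺(aq); Q = [Cr³⁺]^2/[Sn²⁺]^3.
From E = E° − (0.0592/n) log Q: log Q = (E° − E)·n/0.0592 = (+0.59 − (+0.626))·6/0.0592 = -3.6486.
So 3·log[Sn²⁺] = 2·log(0.00328) − log Q = -4.9683 − (-3.6486) = -1.3197; log[Sn²⁺] = -1.3197 / 3 = -0.4399; [Sn²⁺] = 10^(-0.4399) ≈ 0.36 M.

0.36 M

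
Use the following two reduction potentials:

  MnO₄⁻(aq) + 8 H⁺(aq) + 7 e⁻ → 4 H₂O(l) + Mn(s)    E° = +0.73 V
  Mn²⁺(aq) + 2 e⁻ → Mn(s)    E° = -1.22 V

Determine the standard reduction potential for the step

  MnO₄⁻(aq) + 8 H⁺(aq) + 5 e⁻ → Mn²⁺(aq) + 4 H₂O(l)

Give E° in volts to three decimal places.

+1.510 V

Sequential free energies add, so n₃E°₃ = n₁E°₁ + n₂E°₂.
With n₃ = 7, and the known step contributing 2×(-1.22) V, the unknown satisfies 5·E° = 7×(+0.73) − 2×(-1.22) = +7.550.
E° = +7.550 / 5 = +1.510 V.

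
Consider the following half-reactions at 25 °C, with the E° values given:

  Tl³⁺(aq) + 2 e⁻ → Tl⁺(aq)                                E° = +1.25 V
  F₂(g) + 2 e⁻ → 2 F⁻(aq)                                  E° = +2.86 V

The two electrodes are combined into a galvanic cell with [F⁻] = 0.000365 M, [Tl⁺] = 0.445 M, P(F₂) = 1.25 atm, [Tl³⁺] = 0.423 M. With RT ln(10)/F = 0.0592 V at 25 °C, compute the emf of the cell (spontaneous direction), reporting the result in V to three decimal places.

+1.817 V

F₂/F⁻ is the cathode (higher E°), Tl³⁺/Tl⁺ the anode: E°cell = +2.86 − (+1.25) = +1.61 V, n = 2.
Overall: F₂(g) + Tl⁺(aq) → 2 F⁻(aq) + Tl³⁺(aq)
Q = [F⁻]^2·[Tl³⁺] / (P(F₂)·[Tl⁺]); log Q = -6.994.
E = E° − (0.0592/n) log Q = +1.61 − (0.0592/2)(-6.994) = +1.817 V.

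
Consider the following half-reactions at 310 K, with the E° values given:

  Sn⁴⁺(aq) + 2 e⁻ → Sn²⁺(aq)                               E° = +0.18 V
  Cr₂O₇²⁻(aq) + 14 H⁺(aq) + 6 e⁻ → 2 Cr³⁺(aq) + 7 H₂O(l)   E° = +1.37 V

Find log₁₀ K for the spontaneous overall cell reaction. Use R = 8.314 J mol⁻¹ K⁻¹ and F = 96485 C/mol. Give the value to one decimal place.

116.1

Cathode: Cr₂O₇²⁻/Cr³⁺; anode: Sn⁴⁺/Sn²⁺. E°cell = (+1.37) − (+0.18) = +1.19 V, with n = 6.
ΔG° = −nFE° = −RT ln K, so ln K = nFE°/(RT) = (6)(96485)(+1.19) / ((8.314)(310)) = 267.292.
log₁₀ K = 267.292 / ln 10 = 116.1.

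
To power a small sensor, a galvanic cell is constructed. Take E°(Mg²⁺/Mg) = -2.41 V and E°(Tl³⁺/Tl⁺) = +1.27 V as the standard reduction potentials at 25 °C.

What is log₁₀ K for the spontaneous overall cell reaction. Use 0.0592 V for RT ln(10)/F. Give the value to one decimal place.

124.3

Cathode: Tl³⁺/Tl⁺; anode: Mg²⁺/Mg. E°cell = +3.68 V, n = 2.
log K = nE°cell / 0.0592 = (2)(+3.68) / 0.0592 = 124.3.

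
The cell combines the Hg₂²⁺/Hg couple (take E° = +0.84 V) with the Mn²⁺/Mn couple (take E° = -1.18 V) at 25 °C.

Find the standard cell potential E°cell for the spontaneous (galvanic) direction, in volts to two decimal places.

The Hg₂²⁺/Hg couple has the higher reduction potential, so it is the cathode; Mn²⁺/Mn is oxidised at the anode.
E°cell = E°(cathode) − E°(anode) = (+0.84) − (-1.18) = +2.02 V.

+2.02 V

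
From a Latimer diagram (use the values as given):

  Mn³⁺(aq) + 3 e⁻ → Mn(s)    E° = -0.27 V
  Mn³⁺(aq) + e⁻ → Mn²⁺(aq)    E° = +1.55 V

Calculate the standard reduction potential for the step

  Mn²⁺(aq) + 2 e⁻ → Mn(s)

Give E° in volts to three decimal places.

Sequential free energies add, so n₃E°₃ = n₁E°₁ + n₂E°₂.
With n₃ = 3, and the known step contributing 1×(+1.55) V, the unknown satisfies 2·E° = 3×(-0.27) − 1×(+1.55) = -2.360.
E° = -2.360 / 2 = -1.180 V.

-1.180 V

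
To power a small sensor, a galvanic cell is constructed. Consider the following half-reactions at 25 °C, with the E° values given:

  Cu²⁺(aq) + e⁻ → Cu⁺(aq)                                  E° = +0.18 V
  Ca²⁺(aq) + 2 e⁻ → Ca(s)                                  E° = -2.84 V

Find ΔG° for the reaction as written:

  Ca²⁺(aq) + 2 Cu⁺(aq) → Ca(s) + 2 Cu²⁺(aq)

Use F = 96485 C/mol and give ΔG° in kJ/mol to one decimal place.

As written, Ca²⁺/Ca is reduced (cathode) and Cu²⁺/Cu⁺ is oxidised (anode), so E°cell = (-2.84) − (+0.18) = -3.02 V.
Balancing electrons gives n = 2.
ΔG° = −nFE° = −(2)(96485)(-3.02) = 582,769 J = +582.8 kJ/mol.

+582.8 kJ/mol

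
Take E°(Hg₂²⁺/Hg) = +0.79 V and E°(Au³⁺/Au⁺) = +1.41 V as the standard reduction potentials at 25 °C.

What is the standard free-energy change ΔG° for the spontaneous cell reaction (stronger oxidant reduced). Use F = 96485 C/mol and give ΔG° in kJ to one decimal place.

-119.6 kJ

Au³⁺/Au⁺ (E° = +1.41 V) is the cathode; Hg₂²⁺/Hg (E° = +0.79 V) is the anode, so E°cell = +0.62 V.
Balancing electrons gives n = 2 (lcm of 2 and 2).
ΔG° = −nFE° = −(2)(96485)(+0.62) = -119,641 J = -119.6 kJ.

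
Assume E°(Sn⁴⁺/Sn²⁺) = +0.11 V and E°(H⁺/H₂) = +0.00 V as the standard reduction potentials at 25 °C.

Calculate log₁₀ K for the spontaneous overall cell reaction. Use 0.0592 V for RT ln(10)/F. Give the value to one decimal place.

Cathode: Sn⁴⁺/Sn²⁺; anode: H⁺/H₂. E°cell = +0.11 V, n = 2.
log K = nE°cell / 0.0592 = (2)(+0.11) / 0.0592 = 3.7.

3.7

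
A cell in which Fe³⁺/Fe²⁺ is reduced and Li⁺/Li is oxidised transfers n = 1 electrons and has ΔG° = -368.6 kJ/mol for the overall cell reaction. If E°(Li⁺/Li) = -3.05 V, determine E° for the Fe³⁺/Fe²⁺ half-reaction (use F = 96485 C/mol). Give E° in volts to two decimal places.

E°cell = −ΔG°/(nF) = −(-368.6×10³)/((1)(96485)) = +3.820 V.
Since Fe³⁺/Fe²⁺ is the cathode and Li⁺/Li the anode, E°cell = E°(Fe³⁺/Fe²⁺) − E°(Li⁺/Li).
So E°(Fe³⁺/Fe²⁺) = E°cell + E°(Li⁺/Li) = +3.820 + (-3.05) = +0.77 V.

+0.77 V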